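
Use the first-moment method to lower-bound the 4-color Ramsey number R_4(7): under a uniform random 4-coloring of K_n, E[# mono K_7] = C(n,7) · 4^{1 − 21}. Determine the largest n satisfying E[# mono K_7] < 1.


We need C(n, 7) · 4^{1 − 21} < 1, i.e. C(n, 7) < 4^{21 − 1} = 1099511627776.
Check values of n near the boundary:
  n = 176: C(176, 7) = 919790691600; 919790691600 < 1099511627776? YES
  n = 177: C(177, 7) = 957664425960; 957664425960 < 1099511627776? YES
  n = 178: C(178, 7) = 996867063280; 996867063280 < 1099511627776? YES
  n = 179: C(179, 7) = 1037437234460; 1037437234460 < 1099511627776? YES
  n = 180: C(180, 7) = 1079414463600; 1079414463600 < 1099511627776? YES
  n = 181: C(181, 7) = 1122839183400; 1122839183400 < 1099511627776? NO
The largest n with C(n, 7) < 1099511627776 is n = 180 (where E[X] = 67463403975/68719476736 ≈ 0.981722). Hence R_4(7) > 180, i.e. R_4(7) ≥ 181.

Largest n = 180; hence R_4(7) > 180.


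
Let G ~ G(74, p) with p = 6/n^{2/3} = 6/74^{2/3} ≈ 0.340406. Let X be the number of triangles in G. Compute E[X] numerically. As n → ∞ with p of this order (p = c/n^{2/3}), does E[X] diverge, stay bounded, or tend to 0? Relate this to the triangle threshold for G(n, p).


Number of potential triangles: C(74, 3) = 64824.
Each occurs with probability p³ ≈ (0.340406)³ ≈ 3.94448503e-02.
By linearity: E[X] = C(74, 3)·p³ ≈ 64824 · 3.94448503e-02 ≈ 2556.972973.
Since α = 2/3 < 1, p = c/n^{2/3} ≫ 1/n is above the triangle threshold p ~ 1/n. Asymptotically E[X] ~ (c³/6)·n^{3(1−α)} = (6³/6)·n^{1} → ∞; triangles are abundant w.h.p.

E[X] ≈ 2556.972973; in regime p = Θ(1/n^{2/3}) E[X] diverges (above the triangle threshold p ~ 1/n).


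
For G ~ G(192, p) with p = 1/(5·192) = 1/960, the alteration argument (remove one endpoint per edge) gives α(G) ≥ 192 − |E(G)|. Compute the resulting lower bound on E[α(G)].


E[|E(G)|] = C(192, 2)·p = 18336 · (1/960) = 191/10.
E[α(G)] ≥ n − E[|E(G)|] = 192 − 191/10 = 1729/10.
Numerically: ≈ 172.90000.
(This is only a lower bound; the true E[α(G)] may be larger.)

E[α(G)] ≥ 1729/10 ≈ 172.90000.


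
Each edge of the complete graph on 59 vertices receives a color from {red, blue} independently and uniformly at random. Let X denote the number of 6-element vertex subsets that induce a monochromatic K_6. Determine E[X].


Let X = Σ_S X_S over the C(59, 6) = 45057474 subsets S of size 6, where X_S = 1 if the K_6 on S is monochromatic.
For a fixed S, the K_6 on S has C(6, 2) = 15 edges. P[all 15 edges red] = (1/2)^15, and likewise for blue, so P[monochromatic] = 2·(1/2)^15 = 2^{1 − 15} = 1/16384.
Summing: E[X] = C(59, 6) · 2^{1 − 15} = 45057474 · 1/16384 = 22528737/8192.
Numerically: E[X] ≈ 2750.090.

E[X] = C(59,6)·2^(1−C(6,2)) = 22528737/8192 ≈ 2750.090.


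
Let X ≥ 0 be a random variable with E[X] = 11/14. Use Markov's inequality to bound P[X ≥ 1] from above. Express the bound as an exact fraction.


μ = E[X] = 11/14, a = 1.
Markov: P[X ≥ 1] ≤ μ/a = (11/14)/1 = 11/14.
Numerically: ≈ 0.785714.
(Since a = 1 > μ = 0.785714, the bound 11/14 is < 1 and informative.)

P[X ≥ 1] ≤ 11/14 ≈ 0.785714.


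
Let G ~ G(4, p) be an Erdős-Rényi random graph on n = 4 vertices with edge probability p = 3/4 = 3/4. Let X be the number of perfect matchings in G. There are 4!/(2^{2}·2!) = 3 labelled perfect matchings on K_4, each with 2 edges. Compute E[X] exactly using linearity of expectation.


K_4 has 4!/(2^{2}·2!) = 3 labelled perfect matchings.
For each such perfect matching H, let X_H = 1 if all 2 edges of H are present in G. Then P[X_H = 1] = p^{2} = (3/4)^{2} = 9/16.
Summing the indicators: E[X] = Σ_H E[X_H] = 3 · p^{2} = 3 · 9/16 = 27/16.
Numerically: E[X] ≈ 1.6875.

E[X] = 3 · (3/4)^{2} = 27/16 ≈ 1.6875.


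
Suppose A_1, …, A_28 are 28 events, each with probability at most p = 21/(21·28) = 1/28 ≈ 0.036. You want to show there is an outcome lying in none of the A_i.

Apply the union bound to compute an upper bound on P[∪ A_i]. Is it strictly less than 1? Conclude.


Union bound: P[∪_{i=1}^{28} A_i] ≤ Σ_i P[A_i] ≤ 28·p = 28·(1/28) = 1.
Numerically: 1 ≈ 1.000.
Is 1 < 1? NO.
Since the bound 1 is ≥ 1, the union bound is uninformative here; it does NOT by itself certify existence.

28·p = 1 ≈ 1.000; existence NOT certified by the union bound.


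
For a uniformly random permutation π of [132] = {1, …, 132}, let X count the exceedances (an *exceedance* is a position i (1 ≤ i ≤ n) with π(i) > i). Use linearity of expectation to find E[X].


Write X = Σ_{i=1}^{132} X_i, where X_i = 1_{π(i) > i}.
For each fixed i, π(i) is uniform over {1, …, 132} (marginal of a uniform permutation), so P[π(i) > i] = (n − i)/n. Summing: Σ_{i=1}^{132} (n − i)/n = (0 + 1 + … + 131)/132 = 132(132 − 1)/(2·132) = (132 − 1)/2.
Hence E[X] = Σ_{i=1}^{132} (132 − i)/132 = 131/2 ≈ 65.50000.

E[X] = 131/2 = 65.50000.


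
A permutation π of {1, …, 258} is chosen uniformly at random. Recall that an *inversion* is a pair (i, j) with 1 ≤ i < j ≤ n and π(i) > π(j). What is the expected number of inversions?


Write X = Σ X_I over the C(258, 2) = 33153 pairs i < j, with X_I the indicator of one inversion.
There are 33153 indicators.
For each fixed pair i < j, the values π(i) and π(j) are two distinct elements of {1, …, 258} in uniformly random order; by symmetry P[π(i) > π(j)] = 1/2.
By linearity: E[X] = 33153 · (1/2) = C(258, 2) · (1/2) = 33153/2 = 33153/2 ≈ 16576.500000.

E[X] = 33153/2 = 16576.500000.


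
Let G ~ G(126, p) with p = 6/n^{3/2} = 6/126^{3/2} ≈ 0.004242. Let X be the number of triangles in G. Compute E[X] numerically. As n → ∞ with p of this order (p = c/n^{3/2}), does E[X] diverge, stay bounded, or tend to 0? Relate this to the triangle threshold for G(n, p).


Number of potential triangles: C(126, 3) = 325500.
Each occurs with probability p³ ≈ (0.004242)³ ≈ 7.634600e-08.
By linearity: E[X] = C(126, 3)·p³ ≈ 325500 · 7.634600e-08 ≈ 0.0249.
Since α = 3/2 > 1, p = c/n^{3/2} = o(1/n) is below the triangle threshold p ~ 1/n. Asymptotically E[X] ~ (c³/6)·n^{3(1−α)} = (6³/6)·n^{-1.5} → 0, so by Markov's inequality G has no triangles w.h.p.

E[X] ≈ 0.0249; in regime p = Θ(1/n^{3/2}) E[X] tends to 0 (below the triangle threshold p ~ 1/n).


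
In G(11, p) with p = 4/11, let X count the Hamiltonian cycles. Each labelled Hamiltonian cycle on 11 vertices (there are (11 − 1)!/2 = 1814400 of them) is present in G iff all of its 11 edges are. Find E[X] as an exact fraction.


K_11 has (11 − 1)!/2 = 1814400 labelled Hamiltonian cycles.
For each such Hamiltonian cycle H, let X_H = 1 if all 11 edges of H are present in G. Then P[X_H = 1] = p^{11} = (4/11)^{11} = 4194304/285311670611.
By linearity of expectation: E[X] = Σ_H E[X_H] = 1814400 · p^{11} = 1814400 · 4194304/285311670611 = 7610145177600/285311670611.
Numerically: E[X] ≈ 26.6731.

E[X] = 1814400 · (4/11)^{11} = 7610145177600/285311670611 ≈ 26.6731.


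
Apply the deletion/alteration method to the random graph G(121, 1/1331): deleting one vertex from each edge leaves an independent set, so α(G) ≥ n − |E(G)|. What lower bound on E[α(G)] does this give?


E[|E(G)|] = C(121, 2)·p = 7260 · (1/1331) = 60/11.
E[α(G)] ≥ n − E[|E(G)|] = 121 − 60/11 = 1271/11.
Numerically: ≈ 115.545.
(This is only a lower bound; the true E[α(G)] may be larger.)

E[α(G)] ≥ 1271/11 ≈ 115.545.


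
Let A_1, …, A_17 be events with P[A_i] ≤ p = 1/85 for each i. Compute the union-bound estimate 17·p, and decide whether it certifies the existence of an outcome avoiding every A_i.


Union bound: P[∪_{i=1}^{17} A_i] ≤ Σ_i P[A_i] ≤ 17·p = 17·(1/85) = 1/5.
Numerically: 1/5 ≈ 0.20000.
Is 1/5 < 1? YES.
Since P[∪ A_i] ≤ 1/5 < 1, the complement has P[∩ A_i^c] ≥ 1 − 1/5 = 4/5 > 0, so some outcome avoids every A_i.

17·p = 1/5 ≈ 0.20000; existence CERTIFIED by the union bound.


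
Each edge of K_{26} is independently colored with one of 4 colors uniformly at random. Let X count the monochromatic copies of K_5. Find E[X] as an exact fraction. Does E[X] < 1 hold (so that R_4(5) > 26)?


E[X] = C(26, 5) · 4^{1 − 10} = 65780 · 4^{−9} = 65780/262144.
As a reduced fraction: E[X] = 16445/65536 ≈ 0.251.
Is E[X] < 1? YES.
Since E[X] < 1, there exists a 4-coloring of K_{26} with no monochromatic K_5; hence R_4(5) > 26.

E[X] = 16445/65536 ≈ 0.251; E[X] < 1, so R_4(5) > 26.


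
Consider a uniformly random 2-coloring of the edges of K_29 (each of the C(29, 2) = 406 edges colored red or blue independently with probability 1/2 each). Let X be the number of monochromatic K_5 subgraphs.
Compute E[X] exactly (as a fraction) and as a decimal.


Let X = Σ_S X_S over the C(29, 5) = 118755 subsets S of size 5, where X_S = 1 if the K_5 on S is monochromatic.
For a fixed S, the K_5 on S has C(5, 2) = 10 edges. P[all 10 edges red] = (1/2)^10, and likewise for blue, so P[monochromatic] = 2·(1/2)^10 = 2^{1 − 10} = 1/512.
By linearity of expectation: E[X] = C(29, 5) · 2^{1 − 10} = 118755 · 1/512 = 118755/512.
Numerically: E[X] ≈ 231.9434.

E[X] = C(29,5)·2^(1−C(5,2)) = 118755/512 ≈ 231.9434.


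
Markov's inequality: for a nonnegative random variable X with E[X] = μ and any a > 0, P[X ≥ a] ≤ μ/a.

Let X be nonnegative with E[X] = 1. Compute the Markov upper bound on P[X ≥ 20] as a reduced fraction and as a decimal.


μ = E[X] = 1, a = 20.
Markov: P[X ≥ 20] ≤ μ/a = (1)/20 = 1/20.
Numerically: ≈ 0.050000.
(Since a = 20 > μ = 1.000000, the bound 1/20 is < 1 and informative.)

P[X ≥ 20] ≤ 1/20 ≈ 0.050000.


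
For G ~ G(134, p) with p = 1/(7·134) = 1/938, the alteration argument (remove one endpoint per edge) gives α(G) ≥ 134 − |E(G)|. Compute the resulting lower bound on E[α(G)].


E[|E(G)|] = C(134, 2)·p = 8911 · (1/938) = 19/2.
E[α(G)] ≥ n − E[|E(G)|] = 134 − 19/2 = 249/2.
Numerically: ≈ 124.50000.
(This is only a lower bound; the true E[α(G)] may be larger.)

E[α(G)] ≥ 249/2 ≈ 124.50000.


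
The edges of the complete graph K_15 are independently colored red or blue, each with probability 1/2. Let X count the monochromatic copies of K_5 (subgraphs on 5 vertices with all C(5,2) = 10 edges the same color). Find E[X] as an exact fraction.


Let X = Σ_S X_S over the C(15, 5) = 3003 subsets S of size 5, where X_S = 1 if the K_5 on S is monochromatic.
For a fixed S, the K_5 on S has C(5, 2) = 10 edges. P[all 10 edges red] = (1/2)^10, and likewise for blue, so P[monochromatic] = 2·(1/2)^10 = 2^{1 − 10} = 1/512.
Summing: E[X] = C(15, 5) · 2^{1 − 10} = 3003 · 1/512 = 3003/512.
Numerically: E[X] ≈ 5.865234.

E[X] = C(15,5)·2^(1−C(5,2)) = 3003/512 ≈ 5.865234.


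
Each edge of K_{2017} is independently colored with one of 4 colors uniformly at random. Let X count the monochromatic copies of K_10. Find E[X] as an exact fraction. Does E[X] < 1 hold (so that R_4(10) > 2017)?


E[X] = C(2017, 10) · 4^{1 − 45} = 300324964434452596180990448 · 4^{−44} = 300324964434452596180990448/309485009821345068724781056.
As a reduced fraction: E[X] = 18770310277153287261311903/19342813113834066795298816 ≈ 0.9704.
Is E[X] < 1? YES.
Since E[X] < 1, there exists a 4-coloring of K_{2017} with no monochromatic K_10; hence R_4(10) > 2017.

E[X] = 18770310277153287261311903/19342813113834066795298816 ≈ 0.9704; E[X] < 1, so R_4(10) > 2017.


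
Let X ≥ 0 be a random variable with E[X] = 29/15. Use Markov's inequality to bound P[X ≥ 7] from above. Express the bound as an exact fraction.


μ = E[X] = 29/15, a = 7.
Markov: P[X ≥ 7] ≤ μ/a = (29/15)/7 = 29/105.
Numerically: ≈ 0.276.
(Since a = 7 > μ = 1.933, the bound 29/105 is < 1 and informative.)

P[X ≥ 7] ≤ 29/105 ≈ 0.276.


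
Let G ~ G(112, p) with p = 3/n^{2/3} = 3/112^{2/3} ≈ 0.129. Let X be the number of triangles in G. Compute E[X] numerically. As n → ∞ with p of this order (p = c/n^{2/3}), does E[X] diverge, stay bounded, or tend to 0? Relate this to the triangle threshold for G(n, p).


Number of potential triangles: C(112, 3) = 227920.
Each occurs with probability p³ ≈ (0.129)³ ≈ 2.15242e-03.
By linearity: E[X] = C(112, 3)·p³ ≈ 227920 · 2.15242e-03 ≈ 490.580.
Since α = 2/3 < 1, p = c/n^{2/3} ≫ 1/n is above the triangle threshold p ~ 1/n. Asymptotically E[X] ~ (c³/6)·n^{3(1−α)} = (3³/6)·n^{1} → ∞; triangles are abundant w.h.p.

E[X] ≈ 490.580; in regime p = Θ(1/n^{2/3}) E[X] diverges (above the triangle threshold p ~ 1/n).


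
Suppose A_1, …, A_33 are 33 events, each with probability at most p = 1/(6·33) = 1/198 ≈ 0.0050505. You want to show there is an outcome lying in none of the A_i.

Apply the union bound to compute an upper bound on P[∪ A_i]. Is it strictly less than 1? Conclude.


Union bound: P[∪_{i=1}^{33} A_i] ≤ Σ_i P[A_i] ≤ 33·p = 33·(1/198) = 1/6.
Numerically: 1/6 ≈ 0.1666667.
Is 1/6 < 1? YES.
Since P[∪ A_i] ≤ 1/6 < 1, the complement has P[∩ A_i^c] ≥ 1 − 1/6 = 5/6 > 0, so some outcome avoids every A_i.

33·p = 1/6 ≈ 0.1666667; existence CERTIFIED by the union bound.


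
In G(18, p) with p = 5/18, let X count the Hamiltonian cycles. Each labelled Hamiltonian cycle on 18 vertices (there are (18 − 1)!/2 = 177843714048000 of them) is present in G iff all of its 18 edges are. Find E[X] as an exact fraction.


K_18 has (18 − 1)!/2 = 177843714048000 labelled Hamiltonian cycles.
For each such Hamiltonian cycle H, let X_H = 1 if all 18 edges of H are present in G. Then P[X_H = 1] = p^{18} = (5/18)^{18} = 3814697265625/39346408075296537575424.
Summing the indicators: E[X] = Σ_H E[X_H] = 177843714048000 · p^{18} = 177843714048000 · 3814697265625/39346408075296537575424 = 56800365447998046875/3294258113514384.
Numerically: E[X] ≈ 1.72e+04.

E[X] = 177843714048000 · (5/18)^{18} = 56800365447998046875/3294258113514384 ≈ 1.72e+04.


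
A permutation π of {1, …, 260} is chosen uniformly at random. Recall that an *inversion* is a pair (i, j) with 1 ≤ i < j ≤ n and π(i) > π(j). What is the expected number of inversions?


Write X = Σ X_I over the C(260, 2) = 33670 pairs i < j, with X_I the indicator of one inversion.
There are 33670 indicators.
For each fixed pair i < j, the values π(i) and π(j) are two distinct elements of {1, …, 260} in uniformly random order; by symmetry P[π(i) > π(j)] = 1/2.
By linearity: E[X] = 33670 · (1/2) = C(260, 2) · (1/2) = 33670/2 = 16835 ≈ 16835.000.

E[X] = 16835 = 16835.000.


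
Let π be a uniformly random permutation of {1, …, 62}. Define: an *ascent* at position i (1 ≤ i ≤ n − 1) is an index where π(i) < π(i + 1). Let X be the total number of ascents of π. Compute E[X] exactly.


Write X = Σ X_I over i = 1, …, 61, with X_I the indicator of one ascent.
There are 61 indicators.
For each fixed i, the pair (π(i), π(i+1)) is a uniformly random ordered pair of distinct values from {1, …, 62}; by symmetry P[π(i) < π(i+1)] = 1/2.
By linearity: E[X] = 61 · (1/2) = (62 − 1) · (1/2) = 61/2 ≈ 30.500.

E[X] = 61/2 = 30.500.


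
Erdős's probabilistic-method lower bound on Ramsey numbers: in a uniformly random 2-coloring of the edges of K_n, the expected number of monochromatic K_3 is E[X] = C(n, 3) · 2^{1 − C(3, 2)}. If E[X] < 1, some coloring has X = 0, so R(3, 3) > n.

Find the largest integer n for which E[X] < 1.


We need C(n, 3) · 2^{1 − 3} < 1, i.e. C(n, 3) < 2^{3 − 1} = 4.
Check values of n near the boundary:
  n = 3: C(3, 3) = 1; 1 < 4? YES
  n = 4: C(4, 3) = 4; 4 < 4? NO
  n = 5: C(5, 3) = 10; 10 < 4? NO
The largest n with C(n, 3) < 4 is n = 3 (where E[X] = 1/4 ≈ 0.250). Hence R(3, 3) > 3, i.e. R(3, 3) ≥ 4.

Largest n = 3; hence R(3, 3) > 3.


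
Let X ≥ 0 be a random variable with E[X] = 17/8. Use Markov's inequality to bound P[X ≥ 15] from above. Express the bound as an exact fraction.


μ = E[X] = 17/8, a = 15.
Markov: P[X ≥ 15] ≤ μ/a = (17/8)/15 = 17/120.
Numerically: ≈ 0.1417.
(Since a = 15 > μ = 2.1250, the bound 17/120 is < 1 and informative.)

P[X ≥ 15] ≤ 17/120 ≈ 0.1417.


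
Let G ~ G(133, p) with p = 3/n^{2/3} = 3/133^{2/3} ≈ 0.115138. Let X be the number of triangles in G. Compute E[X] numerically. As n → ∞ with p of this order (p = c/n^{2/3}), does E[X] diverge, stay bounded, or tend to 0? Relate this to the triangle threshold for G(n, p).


Number of potential triangles: C(133, 3) = 383306.
Each occurs with probability p³ ≈ (0.115138)³ ≈ 1.52637232e-03.
By linearity: E[X] = C(133, 3)·p³ ≈ 383306 · 1.52637232e-03 ≈ 585.067669.
Since α = 2/3 < 1, p = c/n^{2/3} ≫ 1/n is above the triangle threshold p ~ 1/n. Asymptotically E[X] ~ (c³/6)·n^{3(1−α)} = (3³/6)·n^{1} → ∞; triangles are abundant w.h.p.

E[X] ≈ 585.067669; in regime p = Θ(1/n^{2/3}) E[X] diverges (above the triangle threshold p ~ 1/n).


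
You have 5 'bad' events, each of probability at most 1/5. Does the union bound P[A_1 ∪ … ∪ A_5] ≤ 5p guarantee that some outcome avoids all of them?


Union bound: P[∪_{i=1}^{5} A_i] ≤ Σ_i P[A_i] ≤ 5·p = 5·(1/5) = 1.
Numerically: 1 ≈ 1.000000.
Is 1 < 1? NO.
Since the bound 1 is ≥ 1, the union bound is uninformative here; it does NOT by itself certify existence.

5·p = 1 ≈ 1.000000; existence NOT certified by the union bound.


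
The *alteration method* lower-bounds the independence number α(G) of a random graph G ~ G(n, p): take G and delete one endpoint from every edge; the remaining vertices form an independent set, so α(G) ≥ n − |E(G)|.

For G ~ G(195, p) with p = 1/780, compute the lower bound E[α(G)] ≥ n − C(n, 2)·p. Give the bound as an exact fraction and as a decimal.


E[|E(G)|] = C(195, 2)·p = 18915 · (1/780) = 97/4.
E[α(G)] ≥ n − E[|E(G)|] = 195 − 97/4 = 683/4.
Numerically: ≈ 170.750000.
(This is only a lower bound; the true E[α(G)] may be larger.)

E[α(G)] ≥ 683/4 ≈ 170.750000.


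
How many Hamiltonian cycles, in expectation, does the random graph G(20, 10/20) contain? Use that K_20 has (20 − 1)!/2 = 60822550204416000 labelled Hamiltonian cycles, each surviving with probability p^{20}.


K_20 has (20 − 1)!/2 = 60822550204416000 labelled Hamiltonian cycles.
For each such Hamiltonian cycle H, let X_H = 1 if all 20 edges of H are present in G. Then P[X_H = 1] = p^{20} = (1/2)^{20} = 1/1048576.
By linearity: E[X] = Σ_H E[X_H] = 60822550204416000 · p^{20} = 60822550204416000 · 1/1048576 = 1856156927625/32.
Numerically: E[X] ≈ 5.80049e+10.

E[X] = 60822550204416000 · (1/2)^{20} = 1856156927625/32 ≈ 5.80049e+10.


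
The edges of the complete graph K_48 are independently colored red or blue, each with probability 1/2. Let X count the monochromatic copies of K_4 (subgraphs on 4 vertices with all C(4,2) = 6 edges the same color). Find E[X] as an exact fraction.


Let X = Σ_S X_S over the C(48, 4) = 194580 subsets S of size 4, where X_S = 1 if the K_4 on S is monochromatic.
For a fixed S, the K_4 on S has C(4, 2) = 6 edges. P[all 6 edges red] = (1/2)^6, and likewise for blue, so P[monochromatic] = 2·(1/2)^6 = 2^{1 − 6} = 1/32.
Summing: E[X] = C(48, 4) · 2^{1 − 6} = 194580 · 1/32 = 48645/8.
Numerically: E[X] ≈ 6080.625000.

E[X] = C(48,4)·2^(1−C(4,2)) = 48645/8 ≈ 6080.625000.


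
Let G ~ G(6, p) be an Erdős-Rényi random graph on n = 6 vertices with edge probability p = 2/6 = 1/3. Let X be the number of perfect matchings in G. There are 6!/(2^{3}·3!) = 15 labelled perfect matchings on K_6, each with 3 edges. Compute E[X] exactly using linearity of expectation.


K_6 has 6!/(2^{3}·3!) = 15 labelled perfect matchings.
For each such perfect matching H, let X_H = 1 if all 3 edges of H are present in G. Then P[X_H = 1] = p^{3} = (1/3)^{3} = 1/27.
Summing the indicators: E[X] = Σ_H E[X_H] = 15 · p^{3} = 15 · 1/27 = 5/9.
Numerically: E[X] ≈ 0.55556.

E[X] = 15 · (1/3)^{3} = 5/9 ≈ 0.55556.


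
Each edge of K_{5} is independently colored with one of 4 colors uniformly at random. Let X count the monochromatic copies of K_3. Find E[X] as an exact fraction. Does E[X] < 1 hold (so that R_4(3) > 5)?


E[X] = C(5, 3) · 4^{1 − 3} = 10 · 4^{−2} = 10/16.
As a reduced fraction: E[X] = 5/8 ≈ 0.625000.
Is E[X] < 1? YES.
Since E[X] < 1, there exists a 4-coloring of K_{5} with no monochromatic K_3; hence R_4(3) > 5.

E[X] = 5/8 ≈ 0.625000; E[X] < 1, so R_4(3) > 5.


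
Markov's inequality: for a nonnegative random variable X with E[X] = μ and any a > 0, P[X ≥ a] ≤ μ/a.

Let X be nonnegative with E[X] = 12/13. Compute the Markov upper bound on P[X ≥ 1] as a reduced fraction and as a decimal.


μ = E[X] = 12/13, a = 1.
Markov: P[X ≥ 1] ≤ μ/a = (12/13)/1 = 12/13.
Numerically: ≈ 0.923.
(Since a = 1 > μ = 0.923, the bound 12/13 is < 1 and informative.)

P[X ≥ 1] ≤ 12/13 ≈ 0.923.


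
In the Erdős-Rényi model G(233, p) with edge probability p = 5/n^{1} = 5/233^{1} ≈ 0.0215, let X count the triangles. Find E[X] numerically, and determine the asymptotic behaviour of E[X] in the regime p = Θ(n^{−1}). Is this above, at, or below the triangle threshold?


Number of potential triangles: C(233, 3) = 2081156.
Each occurs with probability p³ ≈ (0.0215)³ ≈ 9.88194e-06.
By linearity: E[X] = C(233, 3)·p³ ≈ 2081156 · 9.88194e-06 ≈ 20.566.
Here α = 1, so p = 5/n is exactly at the triangle threshold p ~ 1/n. Asymptotically E[X] → c³/6 = 5³/6 = 125/6 ≈ 20.833, a bounded constant. In this regime the triangle count is asymptotically Poisson(c³/6).

E[X] ≈ 20.566; in regime p = Θ(1/n^{1}) E[X] stays bounded (at the triangle threshold p ~ 1/n).


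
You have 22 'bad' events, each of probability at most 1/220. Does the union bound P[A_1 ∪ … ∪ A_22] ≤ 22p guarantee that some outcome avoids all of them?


Union bound: P[∪_{i=1}^{22} A_i] ≤ Σ_i P[A_i] ≤ 22·p = 22·(1/220) = 1/10.
Numerically: 1/10 ≈ 0.100000.
Is 1/10 < 1? YES.
Since P[∪ A_i] ≤ 1/10 < 1, the complement has P[∩ A_i^c] ≥ 1 − 1/10 = 9/10 > 0, so some outcome avoids every A_i.

22·p = 1/10 ≈ 0.100000; existence CERTIFIED by the union bound.


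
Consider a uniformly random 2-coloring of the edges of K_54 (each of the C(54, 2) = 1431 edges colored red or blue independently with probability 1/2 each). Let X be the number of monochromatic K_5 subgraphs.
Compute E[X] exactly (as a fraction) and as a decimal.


Let X = Σ_S X_S over the C(54, 5) = 3162510 subsets S of size 5, where X_S = 1 if the K_5 on S is monochromatic.
For a fixed S, the K_5 on S has C(5, 2) = 10 edges. P[all 10 edges red] = (1/2)^10, and likewise for blue, so P[monochromatic] = 2·(1/2)^10 = 2^{1 − 10} = 1/512.
By linearity of expectation: E[X] = C(54, 5) · 2^{1 − 10} = 3162510 · 1/512 = 1581255/256.
Numerically: E[X] ≈ 6176.77734.

E[X] = C(54,5)·2^(1−C(5,2)) = 1581255/256 ≈ 6176.77734.


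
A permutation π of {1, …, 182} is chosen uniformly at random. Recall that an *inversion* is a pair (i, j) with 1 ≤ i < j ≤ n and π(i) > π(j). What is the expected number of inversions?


Write X = Σ X_I over the C(182, 2) = 16471 pairs i < j, with X_I the indicator of one inversion.
There are 16471 indicators.
For each fixed pair i < j, the values π(i) and π(j) are two distinct elements of {1, …, 182} in uniformly random order; by symmetry P[π(i) > π(j)] = 1/2.
By linearity: E[X] = 16471 · (1/2) = C(182, 2) · (1/2) = 16471/2 = 16471/2 ≈ 8235.500000.

E[X] = 16471/2 = 8235.500000.


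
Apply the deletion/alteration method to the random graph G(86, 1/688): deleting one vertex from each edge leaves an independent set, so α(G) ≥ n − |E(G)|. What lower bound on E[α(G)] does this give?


E[|E(G)|] = C(86, 2)·p = 3655 · (1/688) = 85/16.
E[α(G)] ≥ n − E[|E(G)|] = 86 − 85/16 = 1291/16.
Numerically: ≈ 80.68750.
(This is only a lower bound; the true E[α(G)] may be larger.)

E[α(G)] ≥ 1291/16 ≈ 80.68750.


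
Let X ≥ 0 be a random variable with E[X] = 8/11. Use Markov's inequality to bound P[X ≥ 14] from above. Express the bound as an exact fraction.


μ = E[X] = 8/11, a = 14.
Markov: P[X ≥ 14] ≤ μ/a = (8/11)/14 = 4/77.
Numerically: ≈ 0.0519.
(Since a = 14 > μ = 0.7273, the bound 4/77 is < 1 and informative.)

P[X ≥ 14] ≤ 4/77 ≈ 0.0519.


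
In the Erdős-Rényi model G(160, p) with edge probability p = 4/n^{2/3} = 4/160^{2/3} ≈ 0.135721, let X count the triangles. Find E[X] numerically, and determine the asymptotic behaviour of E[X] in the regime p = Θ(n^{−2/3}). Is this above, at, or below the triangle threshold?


Number of potential triangles: C(160, 3) = 669920.
Each occurs with probability p³ ≈ (0.135721)³ ≈ 2.50000000e-03.
By linearity: E[X] = C(160, 3)·p³ ≈ 669920 · 2.50000000e-03 ≈ 1674.800000.
Since α = 2/3 < 1, p = c/n^{2/3} ≫ 1/n is above the triangle threshold p ~ 1/n. Asymptotically E[X] ~ (c³/6)·n^{3(1−α)} = (4³/6)·n^{1} → ∞; triangles are abundant w.h.p.

E[X] ≈ 1674.800000; in regime p = Θ(1/n^{2/3}) E[X] diverges (above the triangle threshold p ~ 1/n).


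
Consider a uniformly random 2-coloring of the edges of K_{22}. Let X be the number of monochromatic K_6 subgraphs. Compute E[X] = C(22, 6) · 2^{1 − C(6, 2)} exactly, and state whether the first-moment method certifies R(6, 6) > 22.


E[X] = C(22, 6) · 2^{1 − 15} = 74613 · 2^{−14} = 74613/16384.
As a reduced fraction: E[X] = 74613/16384 ≈ 4.554016.
Is E[X] < 1? NO.
Since E[X] ≥ 1, the first-moment bound is inconclusive at n = 22; it does NOT by itself certify R(6, 6) > 22.

E[X] = 74613/16384 ≈ 4.554016; E[X] ≥ 1; first-moment method inconclusive here.


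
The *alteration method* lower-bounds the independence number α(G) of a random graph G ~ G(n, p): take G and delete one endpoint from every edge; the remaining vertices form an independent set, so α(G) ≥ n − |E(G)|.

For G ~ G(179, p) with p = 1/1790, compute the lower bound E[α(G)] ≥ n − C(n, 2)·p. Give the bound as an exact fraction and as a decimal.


E[|E(G)|] = C(179, 2)·p = 15931 · (1/1790) = 89/10.
E[α(G)] ≥ n − E[|E(G)|] = 179 − 89/10 = 1701/10.
Numerically: ≈ 170.100.
(This is only a lower bound; the true E[α(G)] may be larger.)

E[α(G)] ≥ 1701/10 ≈ 170.100.


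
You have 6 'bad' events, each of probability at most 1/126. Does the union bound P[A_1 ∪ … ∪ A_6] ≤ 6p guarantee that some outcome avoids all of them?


Union bound: P[∪_{i=1}^{6} A_i] ≤ Σ_i P[A_i] ≤ 6·p = 6·(1/126) = 1/21.
Numerically: 1/21 ≈ 0.0476.
Is 1/21 < 1? YES.
Since P[∪ A_i] ≤ 1/21 < 1, the complement has P[∩ A_i^c] ≥ 1 − 1/21 = 20/21 > 0, so some outcome avoids every A_i.

6·p = 1/21 ≈ 0.0476; existence CERTIFIED by the union bound.


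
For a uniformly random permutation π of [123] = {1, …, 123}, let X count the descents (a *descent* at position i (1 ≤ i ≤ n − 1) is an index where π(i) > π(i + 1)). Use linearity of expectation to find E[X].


Write X = Σ X_I over i = 1, …, 122, with X_I the indicator of one descent.
There are 122 indicators.
For each fixed i, the pair (π(i), π(i+1)) is a uniformly random ordered pair of distinct values from {1, …, 123}; by symmetry P[π(i) > π(i+1)] = 1/2.
By linearity: E[X] = 122 · (1/2) = (123 − 1) · (1/2) = 61 ≈ 61.0000.

E[X] = 61 = 61.0000.


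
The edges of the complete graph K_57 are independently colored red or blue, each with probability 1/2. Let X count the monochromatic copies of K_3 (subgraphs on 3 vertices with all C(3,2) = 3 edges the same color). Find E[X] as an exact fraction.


Let X = Σ_S X_S over the C(57, 3) = 29260 subsets S of size 3, where X_S = 1 if the K_3 on S is monochromatic.
For a fixed S, the K_3 on S has C(3, 2) = 3 edges. P[all 3 edges red] = (1/2)^3, and likewise for blue, so P[monochromatic] = 2·(1/2)^3 = 2^{1 − 3} = 1/4.
By linearity: E[X] = C(57, 3) · 2^{1 − 3} = 29260 · 1/4 = 7315.
Numerically: E[X] ≈ 7315.00000.

E[X] = C(57,3)·2^(1−C(3,2)) = 7315 ≈ 7315.00000.


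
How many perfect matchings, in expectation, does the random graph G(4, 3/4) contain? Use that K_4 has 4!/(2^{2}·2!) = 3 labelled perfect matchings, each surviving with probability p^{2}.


K_4 has 4!/(2^{2}·2!) = 3 labelled perfect matchings.
For each such perfect matching H, let X_H = 1 if all 2 edges of H are present in G. Then P[X_H = 1] = p^{2} = (3/4)^{2} = 9/16.
By linearity of expectation: E[X] = Σ_H E[X_H] = 3 · p^{2} = 3 · 9/16 = 27/16.
Numerically: E[X] ≈ 1.6875.

E[X] = 3 · (3/4)^{2} = 27/16 ≈ 1.6875.


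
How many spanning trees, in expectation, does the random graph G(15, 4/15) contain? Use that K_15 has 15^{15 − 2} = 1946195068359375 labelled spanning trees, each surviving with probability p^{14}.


K_15 has 15^{15 − 2} = 1946195068359375 labelled spanning trees.
For each such spanning tree H, let X_H = 1 if all 14 edges of H are present in G. Then P[X_H = 1] = p^{14} = (4/15)^{14} = 268435456/29192926025390625.
By linearity of expectation: E[X] = Σ_H E[X_H] = 1946195068359375 · p^{14} = 1946195068359375 · 268435456/29192926025390625 = 268435456/15.
Numerically: E[X] ≈ 1.7896e+07.

E[X] = 1946195068359375 · (4/15)^{14} = 268435456/15 ≈ 1.7896e+07.


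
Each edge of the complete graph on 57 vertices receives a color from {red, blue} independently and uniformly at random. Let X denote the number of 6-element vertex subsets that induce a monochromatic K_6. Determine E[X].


Let X = Σ_S X_S over the C(57, 6) = 36288252 subsets S of size 6, where X_S = 1 if the K_6 on S is monochromatic.
For a fixed S, the K_6 on S has C(6, 2) = 15 edges. P[all 15 edges red] = (1/2)^15, and likewise for blue, so P[monochromatic] = 2·(1/2)^15 = 2^{1 − 15} = 1/16384.
Summing: E[X] = C(57, 6) · 2^{1 − 15} = 36288252 · 1/16384 = 9072063/4096.
Numerically: E[X] ≈ 2214.859.

E[X] = C(57,6)·2^(1−C(6,2)) = 9072063/4096 ≈ 2214.859.


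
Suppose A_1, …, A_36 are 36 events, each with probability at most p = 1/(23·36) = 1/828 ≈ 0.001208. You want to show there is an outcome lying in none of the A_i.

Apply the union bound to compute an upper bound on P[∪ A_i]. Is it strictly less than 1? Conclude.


Union bound: P[∪_{i=1}^{36} A_i] ≤ Σ_i P[A_i] ≤ 36·p = 36·(1/828) = 1/23.
Numerically: 1/23 ≈ 0.043478.
Is 1/23 < 1? YES.
Since P[∪ A_i] ≤ 1/23 < 1, the complement has P[∩ A_i^c] ≥ 1 − 1/23 = 22/23 > 0, so some outcome avoids every A_i.

36·p = 1/23 ≈ 0.043478; existence CERTIFIED by the union bound.


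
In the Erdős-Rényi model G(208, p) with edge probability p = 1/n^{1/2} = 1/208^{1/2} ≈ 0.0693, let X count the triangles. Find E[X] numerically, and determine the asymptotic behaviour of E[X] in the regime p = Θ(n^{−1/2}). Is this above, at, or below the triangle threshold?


Number of potential triangles: C(208, 3) = 1478256.
Each occurs with probability p³ ≈ (0.0693)³ ≈ 3.33353e-04.
By linearity: E[X] = C(208, 3)·p³ ≈ 1478256 · 3.33353e-04 ≈ 492.782.
Since α = 1/2 < 1, p = c/n^{1/2} ≫ 1/n is above the triangle threshold p ~ 1/n. Asymptotically E[X] ~ (c³/6)·n^{3(1−α)} = (1³/6)·n^{1.5} → ∞; triangles are abundant w.h.p.

E[X] ≈ 492.782; in regime p = Θ(1/n^{1/2}) E[X] diverges (above the triangle threshold p ~ 1/n).


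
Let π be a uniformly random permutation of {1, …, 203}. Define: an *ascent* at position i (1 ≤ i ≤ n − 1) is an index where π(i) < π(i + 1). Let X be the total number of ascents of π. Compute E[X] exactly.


Write X = Σ X_I over i = 1, …, 202, with X_I the indicator of one ascent.
There are 202 indicators.
For each fixed i, the pair (π(i), π(i+1)) is a uniformly random ordered pair of distinct values from {1, …, 203}; by symmetry P[π(i) < π(i+1)] = 1/2.
By linearity: E[X] = 202 · (1/2) = (203 − 1) · (1/2) = 101 ≈ 101.000.

E[X] = 101 = 101.000.


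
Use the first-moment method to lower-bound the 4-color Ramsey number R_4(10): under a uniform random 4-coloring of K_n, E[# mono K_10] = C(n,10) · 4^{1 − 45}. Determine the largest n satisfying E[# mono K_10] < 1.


We need C(n, 10) · 4^{1 − 45} < 1, i.e. C(n, 10) < 4^{45 − 1} = 309485009821345068724781056.
Check values of n near the boundary:
  n = 2017: C(2017, 10) = 300324964434452596180990448; 300324964434452596180990448 < 309485009821345068724781056? YES
  n = 2018: C(2018, 10) = 301820606687612220663963508; 301820606687612220663963508 < 309485009821345068724781056? YES
  n = 2019: C(2019, 10) = 303322949179835278009229628; 303322949179835278009229628 < 309485009821345068724781056? YES
  n = 2020: C(2020, 10) = 304832018578739931133653656; 304832018578739931133653656 < 309485009821345068724781056? YES
  n = 2021: C(2021, 10) = 306347841644770462864800616; 306347841644770462864800616 < 309485009821345068724781056? YES
  n = 2022: C(2022, 10) = 307870445231474093395937796; 307870445231474093395937796 < 309485009821345068724781056? YES
  n = 2023: C(2023, 10) = 309399856285778485315440716; 309399856285778485315440716 < 309485009821345068724781056? YES
  n = 2024: C(2024, 10) = 310936101848269937576192656; 310936101848269937576192656 < 309485009821345068724781056? NO
The largest n with C(n, 10) < 309485009821345068724781056 is n = 2023 (where E[X] = 77349964071444621328860179/77371252455336267181195264 ≈ 0.99972). Hence R_4(10) > 2023, i.e. R_4(10) ≥ 2024.

Largest n = 2023; hence R_4(10) > 2023.


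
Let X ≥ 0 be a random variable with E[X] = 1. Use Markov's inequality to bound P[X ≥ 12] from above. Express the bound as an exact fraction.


μ = E[X] = 1, a = 12.
Markov: P[X ≥ 12] ≤ μ/a = (1)/12 = 1/12.
Numerically: ≈ 0.0833.
(Since a = 12 > μ = 1.0000, the bound 1/12 is < 1 and informative.)

P[X ≥ 12] ≤ 1/12 ≈ 0.0833.


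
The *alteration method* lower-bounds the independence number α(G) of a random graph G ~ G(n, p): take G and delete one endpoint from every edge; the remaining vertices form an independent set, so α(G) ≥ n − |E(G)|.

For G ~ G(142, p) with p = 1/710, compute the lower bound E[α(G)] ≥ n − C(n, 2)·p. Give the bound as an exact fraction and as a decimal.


E[|E(G)|] = C(142, 2)·p = 10011 · (1/710) = 141/10.
E[α(G)] ≥ n − E[|E(G)|] = 142 − 141/10 = 1279/10.
Numerically: ≈ 127.9000.
(This is only a lower bound; the true E[α(G)] may be larger.)

E[α(G)] ≥ 1279/10 ≈ 127.9000.


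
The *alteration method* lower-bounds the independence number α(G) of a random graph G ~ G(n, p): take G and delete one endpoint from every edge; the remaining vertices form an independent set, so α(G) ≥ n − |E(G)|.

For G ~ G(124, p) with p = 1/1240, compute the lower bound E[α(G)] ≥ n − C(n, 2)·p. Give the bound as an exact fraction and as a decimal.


E[|E(G)|] = C(124, 2)·p = 7626 · (1/1240) = 123/20.
E[α(G)] ≥ n − E[|E(G)|] = 124 − 123/20 = 2357/20.
Numerically: ≈ 117.85000.
(This is only a lower bound; the true E[α(G)] may be larger.)

E[α(G)] ≥ 2357/20 ≈ 117.85000.


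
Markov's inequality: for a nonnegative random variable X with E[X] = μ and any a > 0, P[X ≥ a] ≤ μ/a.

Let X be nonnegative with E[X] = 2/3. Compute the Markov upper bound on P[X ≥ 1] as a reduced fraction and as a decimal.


μ = E[X] = 2/3, a = 1.
Markov: P[X ≥ 1] ≤ μ/a = (2/3)/1 = 2/3.
Numerically: ≈ 0.666667.
(Since a = 1 > μ = 0.666667, the bound 2/3 is < 1 and informative.)

P[X ≥ 1] ≤ 2/3 ≈ 0.666667.


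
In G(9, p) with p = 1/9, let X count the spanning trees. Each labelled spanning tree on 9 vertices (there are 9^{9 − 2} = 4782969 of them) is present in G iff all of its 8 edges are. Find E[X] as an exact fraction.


K_9 has 9^{9 − 2} = 4782969 labelled spanning trees.
For each such spanning tree H, let X_H = 1 if all 8 edges of H are present in G. Then P[X_H = 1] = p^{8} = (1/9)^{8} = 1/43046721.
Summing the indicators: E[X] = Σ_H E[X_H] = 4782969 · p^{8} = 4782969 · 1/43046721 = 1/9.
Numerically: E[X] ≈ 0.11111.

E[X] = 4782969 · (1/9)^{8} = 1/9 ≈ 0.11111.


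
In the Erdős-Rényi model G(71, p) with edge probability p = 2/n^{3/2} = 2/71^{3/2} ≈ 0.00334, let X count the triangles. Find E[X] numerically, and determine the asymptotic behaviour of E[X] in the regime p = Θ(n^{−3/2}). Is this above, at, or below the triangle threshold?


Number of potential triangles: C(71, 3) = 57155.
Each occurs with probability p³ ≈ (0.00334)³ ≈ 3.73618e-08.
By linearity: E[X] = C(71, 3)·p³ ≈ 57155 · 3.73618e-08 ≈ 0.002.
Since α = 3/2 > 1, p = c/n^{3/2} = o(1/n) is below the triangle threshold p ~ 1/n. Asymptotically E[X] ~ (c³/6)·n^{3(1−α)} = (2³/6)·n^{-1.5} → 0, so by Markov's inequality G has no triangles w.h.p.

E[X] ≈ 0.002; in regime p = Θ(1/n^{3/2}) E[X] tends to 0 (below the triangle threshold p ~ 1/n).


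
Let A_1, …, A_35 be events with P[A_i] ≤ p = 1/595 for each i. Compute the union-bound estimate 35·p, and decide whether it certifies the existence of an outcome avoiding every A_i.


Union bound: P[∪_{i=1}^{35} A_i] ≤ Σ_i P[A_i] ≤ 35·p = 35·(1/595) = 1/17.
Numerically: 1/17 ≈ 0.058824.
Is 1/17 < 1? YES.
Since P[∪ A_i] ≤ 1/17 < 1, the complement has P[∩ A_i^c] ≥ 1 − 1/17 = 16/17 > 0, so some outcome avoids every A_i.

35·p = 1/17 ≈ 0.058824; existence CERTIFIED by the union bound.


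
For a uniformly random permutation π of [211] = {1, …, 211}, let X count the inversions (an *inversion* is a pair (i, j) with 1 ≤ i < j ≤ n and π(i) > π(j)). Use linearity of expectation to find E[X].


Write X = Σ X_I over the C(211, 2) = 22155 pairs i < j, with X_I the indicator of one inversion.
There are 22155 indicators.
For each fixed pair i < j, the values π(i) and π(j) are two distinct elements of {1, …, 211} in uniformly random order; by symmetry P[π(i) > π(j)] = 1/2.
By linearity: E[X] = 22155 · (1/2) = C(211, 2) · (1/2) = 22155/2 = 22155/2 ≈ 11077.50000.

E[X] = 22155/2 = 11077.50000.


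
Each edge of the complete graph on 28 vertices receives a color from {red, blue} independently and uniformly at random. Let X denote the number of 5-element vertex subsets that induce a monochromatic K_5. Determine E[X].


Let X = Σ_S X_S over the C(28, 5) = 98280 subsets S of size 5, where X_S = 1 if the K_5 on S is monochromatic.
For a fixed S, the K_5 on S has C(5, 2) = 10 edges. P[all 10 edges red] = (1/2)^10, and likewise for blue, so P[monochromatic] = 2·(1/2)^10 = 2^{1 − 10} = 1/512.
Summing: E[X] = C(28, 5) · 2^{1 − 10} = 98280 · 1/512 = 12285/64.
Numerically: E[X] ≈ 191.9531.

E[X] = C(28,5)·2^(1−C(5,2)) = 12285/64 ≈ 191.9531.


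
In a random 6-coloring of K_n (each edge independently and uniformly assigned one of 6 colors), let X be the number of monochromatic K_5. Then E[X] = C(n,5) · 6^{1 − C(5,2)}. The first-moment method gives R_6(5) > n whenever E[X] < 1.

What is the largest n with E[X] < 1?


We need C(n, 5) · 6^{1 − 10} < 1, i.e. C(n, 5) < 6^{10 − 1} = 10077696.
Check values of n near the boundary:
  n = 63: C(63, 5) = 7028847; 7028847 < 10077696? YES
  n = 64: C(64, 5) = 7624512; 7624512 < 10077696? YES
  n = 65: C(65, 5) = 8259888; 8259888 < 10077696? YES
  n = 66: C(66, 5) = 8936928; 8936928 < 10077696? YES
  n = 67: C(67, 5) = 9657648; 9657648 < 10077696? YES
  n = 68: C(68, 5) = 10424128; 10424128 < 10077696? NO
  n = 69: C(69, 5) = 11238513; 11238513 < 10077696? NO
The largest n with C(n, 5) < 10077696 is n = 67 (where E[X] = 67067/69984 ≈ 0.958319). Hence R_6(5) > 67, i.e. R_6(5) ≥ 68.

Largest n = 67; hence R_6(5) > 67.


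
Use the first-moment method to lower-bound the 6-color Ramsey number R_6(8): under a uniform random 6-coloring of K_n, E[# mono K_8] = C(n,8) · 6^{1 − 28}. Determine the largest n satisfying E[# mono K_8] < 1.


We need C(n, 8) · 6^{1 − 28} < 1, i.e. C(n, 8) < 6^{28 − 1} = 1023490369077469249536.
Check values of n near the boundary:
  n = 1590: C(1590, 8) = 995397314198933813310; 995397314198933813310 < 1023490369077469249536? YES
  n = 1591: C(1591, 8) = 1000427749141189953870; 1000427749141189953870 < 1023490369077469249536? YES
  n = 1592: C(1592, 8) = 1005480414540892933435; 1005480414540892933435 < 1023490369077469249536? YES
  n = 1593: C(1593, 8) = 1010555394551193970323; 1010555394551193970323 < 1023490369077469249536? YES
  n = 1594: C(1594, 8) = 1015652773590544255167; 1015652773590544255167 < 1023490369077469249536? YES
  n = 1595: C(1595, 8) = 1020772636343363633895; 1020772636343363633895 < 1023490369077469249536? YES
  n = 1596: C(1596, 8) = 1025915067760710553965; 1025915067760710553965 < 1023490369077469249536? NO
  n = 1597: C(1597, 8) = 1031080153060953275445; 1031080153060953275445 < 1023490369077469249536? NO
  n = 1598: C(1598, 8) = 1036267977730442348529; 1036267977730442348529 < 1023490369077469249536? NO
The largest n with C(n, 8) < 1023490369077469249536 is n = 1595 (where E[X] = 113419181815929292655/113721152119718805504 ≈ 0.997345). Hence R_6(8) > 1595, i.e. R_6(8) ≥ 1596.

Largest n = 1595; hence R_6(8) > 1595.
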